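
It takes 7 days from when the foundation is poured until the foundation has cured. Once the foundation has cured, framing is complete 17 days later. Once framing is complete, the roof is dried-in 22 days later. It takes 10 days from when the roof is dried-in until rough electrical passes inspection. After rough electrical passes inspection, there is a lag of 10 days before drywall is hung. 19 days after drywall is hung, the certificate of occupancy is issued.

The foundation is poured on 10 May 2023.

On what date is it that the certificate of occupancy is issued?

The foundation is poured: May 10, 2023.
The foundation has cured: May 10, 2023 + 7 days = May 17, 2023.
Framing is complete: May 17, 2023 + 17 days = Jun 3, 2023.
The roof is dried-in: Jun 3, 2023 + 22 days = Jun 25, 2023.
Rough electrical passes inspection: Jun 25, 2023 + 10 days = Jul 5, 2023.
Drywall is hung: Jul 5, 2023 + 10 days = Jul 15, 2023.
The certificate of occupancy is issued: Jul 15, 2023 + 19 days = Aug 3, 2023.

3 August 2023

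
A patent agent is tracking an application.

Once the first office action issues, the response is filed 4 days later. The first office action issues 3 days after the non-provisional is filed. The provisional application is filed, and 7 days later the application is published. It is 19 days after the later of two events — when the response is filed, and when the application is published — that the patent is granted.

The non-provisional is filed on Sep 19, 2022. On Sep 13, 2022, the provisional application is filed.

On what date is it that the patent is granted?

The non-provisional is filed: Sep 19, 2022.
The first office action issues: Sep 19, 2022 + 3 days = Sep 22, 2022.
The response is filed: Sep 22, 2022 + 4 days = Sep 26, 2022.
The provisional application is filed: Sep 13, 2022.
The application is published: Sep 13, 2022 + 7 days = Sep 20, 2022.
Both prerequisites met — the response is filed (Sep 26, 2022), the application is published (Sep 20, 2022); the later is Sep 26, 2022.
The patent is granted: Sep 26, 2022 + 19 days = Oct 15, 2022.

Oct 15, 2022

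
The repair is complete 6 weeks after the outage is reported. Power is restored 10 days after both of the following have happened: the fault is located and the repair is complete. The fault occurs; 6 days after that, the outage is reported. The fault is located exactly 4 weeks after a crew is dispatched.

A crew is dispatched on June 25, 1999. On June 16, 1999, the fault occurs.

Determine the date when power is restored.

August 13, 1999

A crew is dispatched: Jun 25, 1999.
The fault is located: Jun 25, 1999 + 4 weeks = Jul 23, 1999.
The fault occurs: Jun 16, 1999.
The outage is reported: Jun 16, 1999 + 6 days = Jun 22, 1999.
The repair is complete: Jun 22, 1999 + 6 weeks = Aug 3, 1999.
Both prerequisites met — the fault is located (Jul 23, 1999), the repair is complete (Aug 3, 1999); the later is Aug 3, 1999.
Power is restored: Aug 3, 1999 + 10 days = Aug 13, 1999.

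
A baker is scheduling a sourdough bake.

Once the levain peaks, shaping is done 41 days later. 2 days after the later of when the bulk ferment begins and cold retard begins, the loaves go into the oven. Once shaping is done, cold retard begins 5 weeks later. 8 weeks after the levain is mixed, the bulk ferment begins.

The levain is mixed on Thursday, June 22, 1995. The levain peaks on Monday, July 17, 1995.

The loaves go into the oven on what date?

The levain is mixed: Jun 22, 1995.
The bulk ferment begins: Jun 22, 1995 + 8 weeks = Aug 17, 1995.
The levain peaks: Jul 17, 1995.
Shaping is done: Jul 17, 1995 + 41 days = Aug 27, 1995.
Cold retard begins: Aug 27, 1995 + 5 weeks = Oct 1, 1995.
Both prerequisites met — the bulk ferment begins (Aug 17, 1995), cold retard begins (Oct 1, 1995); the later is Oct 1, 1995.
The loaves go into the oven: Oct 1, 1995 + 2 days = Oct 3, 1995.

Tuesday, October 3, 1995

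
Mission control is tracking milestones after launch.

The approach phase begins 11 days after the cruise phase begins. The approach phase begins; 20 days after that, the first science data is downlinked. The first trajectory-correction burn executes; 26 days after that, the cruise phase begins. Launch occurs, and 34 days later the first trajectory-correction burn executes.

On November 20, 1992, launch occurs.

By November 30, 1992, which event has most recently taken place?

Launch occurs: Nov 20, 1992.
The first trajectory-correction burn executes: Nov 20, 1992 + 34 days = Dec 24, 1992.
The cruise phase begins: Dec 24, 1992 + 26 days = Jan 19, 1993.
The approach phase begins: Jan 19, 1993 + 11 days = Jan 30, 1993.
The first science data is downlinked: Jan 30, 1993 + 20 days = Feb 19, 1993.
Nov 30, 1992 falls between when launch occurs (Nov 20, 1992) and when the first trajectory-correction burn executes (Dec 24, 1992).

Launch occurs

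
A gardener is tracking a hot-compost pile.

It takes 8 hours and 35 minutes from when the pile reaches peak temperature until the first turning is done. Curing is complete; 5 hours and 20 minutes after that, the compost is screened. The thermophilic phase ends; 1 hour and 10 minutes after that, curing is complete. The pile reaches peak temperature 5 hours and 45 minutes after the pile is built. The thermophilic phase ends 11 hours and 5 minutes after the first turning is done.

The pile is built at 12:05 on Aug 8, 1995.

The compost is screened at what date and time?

The pile is built: 12:05 Aug 8, 1995.
The pile reaches peak temperature: 12:05 Aug 8, 1995 + 5h45m = 17:50 Aug 8, 1995.
The first turning is done: 17:50 Aug 8, 1995 + 8h35m = 02:25 Aug 9, 1995.
The thermophilic phase ends: 02:25 Aug 9, 1995 + 11h05m = 13:30 Aug 9, 1995.
Curing is complete: 13:30 Aug 9, 1995 + 1h10m = 14:40 Aug 9, 1995.
The compost is screened: 14:40 Aug 9, 1995 + 5h20m = 20:00 Aug 9, 1995.

20:00 on Aug 9, 1995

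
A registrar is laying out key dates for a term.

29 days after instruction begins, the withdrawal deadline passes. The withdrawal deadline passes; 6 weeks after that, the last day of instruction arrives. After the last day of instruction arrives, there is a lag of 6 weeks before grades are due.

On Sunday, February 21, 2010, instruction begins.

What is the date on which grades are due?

Monday, June 14, 2010

Instruction begins: Feb 21, 2010.
The withdrawal deadline passes: Feb 21, 2010 + 29 days = Mar 22, 2010.
The last day of instruction arrives: Mar 22, 2010 + 6 weeks = May 3, 2010.
Grades are due: May 3, 2010 + 6 weeks = Jun 14, 2010.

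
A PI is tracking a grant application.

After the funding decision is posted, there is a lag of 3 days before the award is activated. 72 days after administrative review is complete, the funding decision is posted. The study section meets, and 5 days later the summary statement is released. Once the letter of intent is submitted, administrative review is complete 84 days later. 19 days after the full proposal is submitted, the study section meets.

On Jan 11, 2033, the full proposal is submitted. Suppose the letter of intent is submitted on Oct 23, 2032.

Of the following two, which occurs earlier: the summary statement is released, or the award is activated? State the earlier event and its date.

The full proposal is submitted: Jan 11, 2033.
The study section meets: Jan 11, 2033 + 19 days = Jan 30, 2033.
The summary statement is released: Jan 30, 2033 + 5 days = Feb 4, 2033.
The letter of intent is submitted: Oct 23, 2032.
Administrative review is complete: Oct 23, 2032 + 84 days = Jan 15, 2033.
The funding decision is posted: Jan 15, 2033 + 72 days = Mar 28, 2033.
The award is activated: Mar 28, 2033 + 3 days = Mar 31, 2033.
Comparing: the summary statement is released on Feb 4, 2033 vs the award is activated on Mar 31, 2033. Earlier: the summary statement is released.

The summary statement is released — Feb 4, 2033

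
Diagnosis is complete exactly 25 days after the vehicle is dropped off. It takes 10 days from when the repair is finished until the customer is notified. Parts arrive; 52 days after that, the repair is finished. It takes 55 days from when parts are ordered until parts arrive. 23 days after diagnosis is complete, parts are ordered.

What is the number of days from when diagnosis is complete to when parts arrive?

Causal path: diagnosis is complete → parts are ordered → parts arrive.
Total delay along the path: 23 + 55 = 78 days.

78 days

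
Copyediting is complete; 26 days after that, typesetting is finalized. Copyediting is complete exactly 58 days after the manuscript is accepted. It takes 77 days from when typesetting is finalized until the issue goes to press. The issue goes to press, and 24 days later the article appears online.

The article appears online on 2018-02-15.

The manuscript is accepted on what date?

2017-08-14

The article appears online: Feb 15, 2018.
The issue goes to press: Feb 15, 2018 − 24 days = Jan 22, 2018.
Typesetting is finalized: Jan 22, 2018 − 77 days = Nov 6, 2017.
Copyediting is complete: Nov 6, 2017 − 26 days = Oct 11, 2017.
The manuscript is accepted: Oct 11, 2017 − 58 days = Aug 14, 2017.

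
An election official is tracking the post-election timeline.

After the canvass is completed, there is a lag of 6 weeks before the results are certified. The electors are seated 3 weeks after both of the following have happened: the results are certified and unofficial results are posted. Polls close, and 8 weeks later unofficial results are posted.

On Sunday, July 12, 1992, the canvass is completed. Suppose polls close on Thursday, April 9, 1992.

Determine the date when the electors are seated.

Sunday, September 13, 1992

The canvass is completed: Jul 12, 1992.
The results are certified: Jul 12, 1992 + 6 weeks = Aug 23, 1992.
Polls close: Apr 9, 1992.
Unofficial results are posted: Apr 9, 1992 + 8 weeks = Jun 4, 1992.
Both prerequisites met — the results are certified (Aug 23, 1992), unofficial results are posted (Jun 4, 1992); the later is Aug 23, 1992.
The electors are seated: Aug 23, 1992 + 3 weeks = Sep 13, 1992.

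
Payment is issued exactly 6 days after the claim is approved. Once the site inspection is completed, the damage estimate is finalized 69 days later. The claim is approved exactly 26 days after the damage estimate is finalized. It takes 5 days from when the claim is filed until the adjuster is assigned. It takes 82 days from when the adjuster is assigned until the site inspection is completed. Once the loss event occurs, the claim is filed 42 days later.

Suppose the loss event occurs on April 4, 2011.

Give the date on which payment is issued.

The loss event occurs: Apr 4, 2011.
The claim is filed: Apr 4, 2011 + 42 days = May 16, 2011.
The adjuster is assigned: May 16, 2011 + 5 days = May 21, 2011.
The site inspection is completed: May 21, 2011 + 82 days = Aug 11, 2011.
The damage estimate is finalized: Aug 11, 2011 + 69 days = Oct 19, 2011.
The claim is approved: Oct 19, 2011 + 26 days = Nov 14, 2011.
Payment is issued: Nov 14, 2011 + 6 days = Nov 20, 2011.

November 20, 2011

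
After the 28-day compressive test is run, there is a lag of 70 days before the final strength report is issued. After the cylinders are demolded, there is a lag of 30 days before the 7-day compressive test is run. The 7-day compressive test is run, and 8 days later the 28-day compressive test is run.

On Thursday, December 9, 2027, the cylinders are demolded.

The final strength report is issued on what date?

The cylinders are demolded: Dec 9, 2027.
The 7-day compressive test is run: Dec 9, 2027 + 30 days = Jan 8, 2028.
The 28-day compressive test is run: Jan 8, 2028 + 8 days = Jan 16, 2028.
The final strength report is issued: Jan 16, 2028 + 70 days = Mar 26, 2028.

Sunday, March 26, 2028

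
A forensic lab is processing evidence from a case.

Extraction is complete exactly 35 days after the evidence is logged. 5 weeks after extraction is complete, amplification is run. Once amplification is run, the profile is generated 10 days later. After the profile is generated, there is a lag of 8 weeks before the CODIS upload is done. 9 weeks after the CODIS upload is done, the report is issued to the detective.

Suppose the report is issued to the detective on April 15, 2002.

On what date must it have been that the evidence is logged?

The report is issued to the detective: Apr 15, 2002.
The CODIS upload is done: Apr 15, 2002 − 9 weeks = Feb 11, 2002.
The profile is generated: Feb 11, 2002 − 8 weeks = Dec 17, 2001.
Amplification is run: Dec 17, 2001 − 10 days = Dec 7, 2001.
Extraction is complete: Dec 7, 2001 − 5 weeks = Nov 2, 2001.
The evidence is logged: Nov 2, 2001 − 35 days = Sep 28, 2001.

September 28, 2001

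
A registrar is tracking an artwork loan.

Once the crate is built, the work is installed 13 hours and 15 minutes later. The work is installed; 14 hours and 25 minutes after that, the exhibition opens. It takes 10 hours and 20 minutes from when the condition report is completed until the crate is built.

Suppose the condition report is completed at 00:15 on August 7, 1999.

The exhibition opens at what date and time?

14:15 on August 8, 1999

The condition report is completed: 00:15 Aug 7, 1999.
The crate is built: 00:15 Aug 7, 1999 + 10h20m = 10:35 Aug 7, 1999.
The work is installed: 10:35 Aug 7, 1999 + 13h15m = 23:50 Aug 7, 1999.
The exhibition opens: 23:50 Aug 7, 1999 + 14h25m = 14:15 Aug 8, 1999.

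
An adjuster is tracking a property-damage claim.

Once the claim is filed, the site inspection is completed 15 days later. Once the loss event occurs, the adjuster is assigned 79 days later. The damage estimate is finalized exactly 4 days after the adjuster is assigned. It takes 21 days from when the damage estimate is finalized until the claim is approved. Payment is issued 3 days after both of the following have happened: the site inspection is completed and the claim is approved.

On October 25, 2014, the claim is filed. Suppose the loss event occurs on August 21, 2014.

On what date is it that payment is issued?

December 6, 2014

The claim is filed: Oct 25, 2014.
The site inspection is completed: Oct 25, 2014 + 15 days = Nov 9, 2014.
The loss event occurs: Aug 21, 2014.
The adjuster is assigned: Aug 21, 2014 + 79 days = Nov 8, 2014.
The damage estimate is finalized: Nov 8, 2014 + 4 days = Nov 12, 2014.
The claim is approved: Nov 12, 2014 + 21 days = Dec 3, 2014.
Both prerequisites met — the site inspection is completed (Nov 9, 2014), the claim is approved (Dec 3, 2014); the later is Dec 3, 2014.
Payment is issued: Dec 3, 2014 + 3 days = Dec 6, 2014.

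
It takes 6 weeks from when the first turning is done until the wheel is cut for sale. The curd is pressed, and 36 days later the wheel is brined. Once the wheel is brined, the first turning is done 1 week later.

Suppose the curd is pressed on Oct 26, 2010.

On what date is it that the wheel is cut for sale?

The curd is pressed: Oct 26, 2010.
The wheel is brined: Oct 26, 2010 + 36 days = Dec 1, 2010.
The first turning is done: Dec 1, 2010 + 1 week = Dec 8, 2010.
The wheel is cut for sale: Dec 8, 2010 + 6 weeks = Jan 19, 2011.

Jan 19, 2011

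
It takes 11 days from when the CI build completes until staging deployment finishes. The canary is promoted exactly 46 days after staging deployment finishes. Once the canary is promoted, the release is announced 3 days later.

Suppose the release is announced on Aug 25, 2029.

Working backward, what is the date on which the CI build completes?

The release is announced: Aug 25, 2029.
The canary is promoted: Aug 25, 2029 − 3 days = Aug 22, 2029.
Staging deployment finishes: Aug 22, 2029 − 46 days = Jul 7, 2029.
The CI build completes: Jul 7, 2029 − 11 days = Jun 26, 2029.

Jun 26, 2029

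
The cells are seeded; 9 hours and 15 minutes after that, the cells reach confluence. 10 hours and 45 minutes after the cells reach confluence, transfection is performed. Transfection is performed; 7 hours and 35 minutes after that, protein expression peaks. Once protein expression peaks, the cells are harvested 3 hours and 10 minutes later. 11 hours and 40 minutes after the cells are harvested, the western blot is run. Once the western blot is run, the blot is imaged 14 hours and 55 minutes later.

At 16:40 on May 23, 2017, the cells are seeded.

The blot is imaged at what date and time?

The cells are seeded: 16:40 May 23, 2017.
The cells reach confluence: 16:40 May 23, 2017 + 9h15m = 01:55 May 24, 2017.
Transfection is performed: 01:55 May 24, 2017 + 10h45m = 12:40 May 24, 2017.
Protein expression peaks: 12:40 May 24, 2017 + 7h35m = 20:15 May 24, 2017.
The cells are harvested: 20:15 May 24, 2017 + 3h10m = 23:25 May 24, 2017.
The western blot is run: 23:25 May 24, 2017 + 11h40m = 11:05 May 25, 2017.
The blot is imaged: 11:05 May 25, 2017 + 14h55m = 02:00 May 26, 2017.

02:00 on May 26, 2017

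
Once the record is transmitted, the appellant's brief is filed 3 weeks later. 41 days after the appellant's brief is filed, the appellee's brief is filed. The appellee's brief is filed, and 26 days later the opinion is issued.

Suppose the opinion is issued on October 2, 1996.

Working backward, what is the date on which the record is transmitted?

July 6, 1996

The opinion is issued: Oct 2, 1996.
The appellee's brief is filed: Oct 2, 1996 − 26 days = Sep 6, 1996.
The appellant's brief is filed: Sep 6, 1996 − 41 days = Jul 27, 1996.
The record is transmitted: Jul 27, 1996 − 3 weeks = Jul 6, 1996.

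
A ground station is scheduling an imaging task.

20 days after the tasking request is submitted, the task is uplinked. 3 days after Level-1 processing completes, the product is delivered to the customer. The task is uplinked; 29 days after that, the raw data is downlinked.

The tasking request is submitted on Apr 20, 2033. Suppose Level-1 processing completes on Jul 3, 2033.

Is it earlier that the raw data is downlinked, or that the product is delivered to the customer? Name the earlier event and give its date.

The raw data is downlinked — Jun 8, 2033

The tasking request is submitted: Apr 20, 2033.
The task is uplinked: Apr 20, 2033 + 20 days = May 10, 2033.
The raw data is downlinked: May 10, 2033 + 29 days = Jun 8, 2033.
Level-1 processing completes: Jul 3, 2033.
The product is delivered to the customer: Jul 3, 2033 + 3 days = Jul 6, 2033.
Comparing: the raw data is downlinked on Jun 8, 2033 vs the product is delivered to the customer on Jul 6, 2033. Earlier: the raw data is downlinked.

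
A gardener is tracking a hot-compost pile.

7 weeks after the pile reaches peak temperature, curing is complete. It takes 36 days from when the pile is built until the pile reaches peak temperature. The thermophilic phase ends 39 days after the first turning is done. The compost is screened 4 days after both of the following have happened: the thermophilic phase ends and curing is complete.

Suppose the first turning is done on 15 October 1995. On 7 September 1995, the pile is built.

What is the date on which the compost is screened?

5 December 1995

The first turning is done: Oct 15, 1995.
The thermophilic phase ends: Oct 15, 1995 + 39 days = Nov 23, 1995.
The pile is built: Sep 7, 1995.
The pile reaches peak temperature: Sep 7, 1995 + 36 days = Oct 13, 1995.
Curing is complete: Oct 13, 1995 + 7 weeks = Dec 1, 1995.
Both prerequisites met — the thermophilic phase ends (Nov 23, 1995), curing is complete (Dec 1, 1995); the later is Dec 1, 1995.
The compost is screened: Dec 1, 1995 + 4 days = Dec 5, 1995.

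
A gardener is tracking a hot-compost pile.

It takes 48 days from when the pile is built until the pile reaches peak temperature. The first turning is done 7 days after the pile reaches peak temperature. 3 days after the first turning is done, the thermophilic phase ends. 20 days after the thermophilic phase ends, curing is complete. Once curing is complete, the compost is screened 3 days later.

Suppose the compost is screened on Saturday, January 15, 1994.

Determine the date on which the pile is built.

Tuesday, October 26, 1993

The compost is screened: Jan 15, 1994.
Curing is complete: Jan 15, 1994 − 3 days = Jan 12, 1994.
The thermophilic phase ends: Jan 12, 1994 − 20 days = Dec 23, 1993.
The first turning is done: Dec 23, 1993 − 3 days = Dec 20, 1993.
The pile reaches peak temperature: Dec 20, 1993 − 7 days = Dec 13, 1993.
The pile is built: Dec 13, 1993 − 48 days = Oct 26, 1993.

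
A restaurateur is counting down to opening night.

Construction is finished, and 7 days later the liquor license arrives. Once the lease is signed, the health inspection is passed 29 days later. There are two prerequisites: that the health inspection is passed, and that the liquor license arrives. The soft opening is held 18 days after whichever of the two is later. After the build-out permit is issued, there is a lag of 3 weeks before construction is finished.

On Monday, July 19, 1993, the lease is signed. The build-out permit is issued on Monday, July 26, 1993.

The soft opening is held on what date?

Friday, September 10, 1993

The lease is signed: Jul 19, 1993.
The health inspection is passed: Jul 19, 1993 + 29 days = Aug 17, 1993.
The build-out permit is issued: Jul 26, 1993.
Construction is finished: Jul 26, 1993 + 3 weeks = Aug 16, 1993.
The liquor license arrives: Aug 16, 1993 + 7 days = Aug 23, 1993.
Both prerequisites met — the health inspection is passed (Aug 17, 1993), the liquor license arrives (Aug 23, 1993); the later is Aug 23, 1993.
The soft opening is held: Aug 23, 1993 + 18 days = Sep 10, 1993.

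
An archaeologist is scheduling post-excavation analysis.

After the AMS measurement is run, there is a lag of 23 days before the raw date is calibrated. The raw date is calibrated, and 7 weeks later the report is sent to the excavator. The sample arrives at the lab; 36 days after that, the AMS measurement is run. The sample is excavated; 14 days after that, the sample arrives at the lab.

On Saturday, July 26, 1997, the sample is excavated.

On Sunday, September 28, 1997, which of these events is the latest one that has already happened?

The sample is excavated: Jul 26, 1997.
The sample arrives at the lab: Jul 26, 1997 + 14 days = Aug 9, 1997.
The AMS measurement is run: Aug 9, 1997 + 36 days = Sep 14, 1997.
The raw date is calibrated: Sep 14, 1997 + 23 days = Oct 7, 1997.
The report is sent to the excavator: Oct 7, 1997 + 7 weeks = Nov 25, 1997.
Sep 28, 1997 falls between when the AMS measurement is run (Sep 14, 1997) and when the raw date is calibrated (Oct 7, 1997).

The AMS measurement is run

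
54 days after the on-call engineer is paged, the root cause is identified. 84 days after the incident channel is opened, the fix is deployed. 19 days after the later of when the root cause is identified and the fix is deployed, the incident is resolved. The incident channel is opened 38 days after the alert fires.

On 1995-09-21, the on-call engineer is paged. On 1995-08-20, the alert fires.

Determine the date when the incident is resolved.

1996-01-08

The on-call engineer is paged: Sep 21, 1995.
The root cause is identified: Sep 21, 1995 + 54 days = Nov 14, 1995.
The alert fires: Aug 20, 1995.
The incident channel is opened: Aug 20, 1995 + 38 days = Sep 27, 1995.
The fix is deployed: Sep 27, 1995 + 84 days = Dec 20, 1995.
Both prerequisites met — the root cause is identified (Nov 14, 1995), the fix is deployed (Dec 20, 1995); the later is Dec 20, 1995.
The incident is resolved: Dec 20, 1995 + 19 days = Jan 8, 1996.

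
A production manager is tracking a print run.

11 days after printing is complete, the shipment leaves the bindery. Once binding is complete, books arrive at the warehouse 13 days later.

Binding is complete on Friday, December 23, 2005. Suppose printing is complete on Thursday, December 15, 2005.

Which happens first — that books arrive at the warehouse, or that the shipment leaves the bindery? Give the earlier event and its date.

Binding is complete: Dec 23, 2005.
Books arrive at the warehouse: Dec 23, 2005 + 13 days = Jan 5, 2006.
Printing is complete: Dec 15, 2005.
The shipment leaves the bindery: Dec 15, 2005 + 11 days = Dec 26, 2005.
Comparing: books arrive at the warehouse on Jan 5, 2006 vs the shipment leaves the bindery on Dec 26, 2005. Earlier: the shipment leaves the bindery.

The shipment leaves the bindery — Monday, December 26, 2005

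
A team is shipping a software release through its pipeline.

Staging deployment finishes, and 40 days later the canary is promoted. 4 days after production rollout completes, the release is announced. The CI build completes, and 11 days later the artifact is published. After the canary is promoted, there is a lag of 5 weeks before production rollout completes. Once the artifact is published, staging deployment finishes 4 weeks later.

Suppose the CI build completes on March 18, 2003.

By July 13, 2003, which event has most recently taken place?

The CI build completes: Mar 18, 2003.
The artifact is published: Mar 18, 2003 + 11 days = Mar 29, 2003.
Staging deployment finishes: Mar 29, 2003 + 4 weeks = Apr 26, 2003.
The canary is promoted: Apr 26, 2003 + 40 days = Jun 5, 2003.
Production rollout completes: Jun 5, 2003 + 5 weeks = Jul 10, 2003.
The release is announced: Jul 10, 2003 + 4 days = Jul 14, 2003.
Jul 13, 2003 falls between when production rollout completes (Jul 10, 2003) and when the release is announced (Jul 14, 2003).

Production rollout completes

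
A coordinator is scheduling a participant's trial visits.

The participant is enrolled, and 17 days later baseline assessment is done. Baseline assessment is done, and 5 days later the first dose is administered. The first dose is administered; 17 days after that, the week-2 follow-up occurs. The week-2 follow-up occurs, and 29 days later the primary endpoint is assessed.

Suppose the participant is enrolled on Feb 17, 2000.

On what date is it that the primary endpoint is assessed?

Apr 25, 2000

The participant is enrolled: Feb 17, 2000.
Baseline assessment is done: Feb 17, 2000 + 17 days = Mar 5, 2000.
The first dose is administered: Mar 5, 2000 + 5 days = Mar 10, 2000.
The week-2 follow-up occurs: Mar 10, 2000 + 17 days = Mar 27, 2000.
The primary endpoint is assessed: Mar 27, 2000 + 29 days = Apr 25, 2000.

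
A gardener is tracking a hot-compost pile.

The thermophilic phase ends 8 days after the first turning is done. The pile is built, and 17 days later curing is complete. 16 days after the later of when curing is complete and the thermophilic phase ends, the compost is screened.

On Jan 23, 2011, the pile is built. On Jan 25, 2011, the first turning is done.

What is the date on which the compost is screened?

Feb 25, 2011

The pile is built: Jan 23, 2011.
Curing is complete: Jan 23, 2011 + 17 days = Feb 9, 2011.
The first turning is done: Jan 25, 2011.
The thermophilic phase ends: Jan 25, 2011 + 8 days = Feb 2, 2011.
Both prerequisites met — curing is complete (Feb 9, 2011), the thermophilic phase ends (Feb 2, 2011); the later is Feb 9, 2011.
The compost is screened: Feb 9, 2011 + 16 days = Feb 25, 2011.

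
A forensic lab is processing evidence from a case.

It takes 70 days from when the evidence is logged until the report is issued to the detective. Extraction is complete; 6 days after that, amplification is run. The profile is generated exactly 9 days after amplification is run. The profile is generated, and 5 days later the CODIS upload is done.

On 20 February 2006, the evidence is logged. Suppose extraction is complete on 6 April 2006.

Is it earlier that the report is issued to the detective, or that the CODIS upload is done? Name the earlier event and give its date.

The CODIS upload is done — 26 April 2006

The evidence is logged: Feb 20, 2006.
The report is issued to the detective: Feb 20, 2006 + 70 days = May 1, 2006.
Extraction is complete: Apr 6, 2006.
Amplification is run: Apr 6, 2006 + 6 days = Apr 12, 2006.
The profile is generated: Apr 12, 2006 + 9 days = Apr 21, 2006.
The CODIS upload is done: Apr 21, 2006 + 5 days = Apr 26, 2006.
Comparing: the report is issued to the detective on May 1, 2006 vs the CODIS upload is done on Apr 26, 2006. Earlier: the CODIS upload is done.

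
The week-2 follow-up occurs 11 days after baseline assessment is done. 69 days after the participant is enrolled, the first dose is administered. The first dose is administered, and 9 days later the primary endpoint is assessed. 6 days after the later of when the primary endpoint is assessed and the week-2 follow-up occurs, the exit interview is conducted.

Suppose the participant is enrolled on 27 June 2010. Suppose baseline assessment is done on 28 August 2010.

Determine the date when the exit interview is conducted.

19 September 2010

The participant is enrolled: Jun 27, 2010.
The first dose is administered: Jun 27, 2010 + 69 days = Sep 4, 2010.
The primary endpoint is assessed: Sep 4, 2010 + 9 days = Sep 13, 2010.
Baseline assessment is done: Aug 28, 2010.
The week-2 follow-up occurs: Aug 28, 2010 + 11 days = Sep 8, 2010.
Both prerequisites met — the primary endpoint is assessed (Sep 13, 2010), the week-2 follow-up occurs (Sep 8, 2010); the later is Sep 13, 2010.
The exit interview is conducted: Sep 13, 2010 + 6 days = Sep 19, 2010.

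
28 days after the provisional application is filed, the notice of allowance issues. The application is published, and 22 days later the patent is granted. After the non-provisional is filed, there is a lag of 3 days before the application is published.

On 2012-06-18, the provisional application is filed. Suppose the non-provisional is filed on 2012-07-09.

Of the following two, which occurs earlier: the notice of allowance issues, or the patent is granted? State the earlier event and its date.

The notice of allowance issues — 2012-07-16

The provisional application is filed: Jun 18, 2012.
The notice of allowance issues: Jun 18, 2012 + 28 days = Jul 16, 2012.
The non-provisional is filed: Jul 9, 2012.
The application is published: Jul 9, 2012 + 3 days = Jul 12, 2012.
The patent is granted: Jul 12, 2012 + 22 days = Aug 3, 2012.
Comparing: the notice of allowance issues on Jul 16, 2012 vs the patent is granted on Aug 3, 2012. Earlier: the notice of allowance issues.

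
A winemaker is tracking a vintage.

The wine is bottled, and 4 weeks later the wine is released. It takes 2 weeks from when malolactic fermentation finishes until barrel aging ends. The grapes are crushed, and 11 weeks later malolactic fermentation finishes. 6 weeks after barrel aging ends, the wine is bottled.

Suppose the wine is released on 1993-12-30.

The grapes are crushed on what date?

1993-07-22

The wine is released: Dec 30, 1993.
The wine is bottled: Dec 30, 1993 − 4 weeks = Dec 2, 1993.
Barrel aging ends: Dec 2, 1993 − 6 weeks = Oct 21, 1993.
Malolactic fermentation finishes: Oct 21, 1993 − 2 weeks = Oct 7, 1993.
The grapes are crushed: Oct 7, 1993 − 11 weeks = Jul 22, 1993.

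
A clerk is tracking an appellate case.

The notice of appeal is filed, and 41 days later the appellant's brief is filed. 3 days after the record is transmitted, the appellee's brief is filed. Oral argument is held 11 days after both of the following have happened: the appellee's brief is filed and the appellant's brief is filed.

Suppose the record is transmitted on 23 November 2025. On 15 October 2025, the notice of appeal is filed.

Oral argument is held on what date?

7 December 2025

The record is transmitted: Nov 23, 2025.
The appellee's brief is filed: Nov 23, 2025 + 3 days = Nov 26, 2025.
The notice of appeal is filed: Oct 15, 2025.
The appellant's brief is filed: Oct 15, 2025 + 41 days = Nov 25, 2025.
Both prerequisites met — the appellee's brief is filed (Nov 26, 2025), the appellant's brief is filed (Nov 25, 2025); the later is Nov 26, 2025.
Oral argument is held: Nov 26, 2025 + 11 days = Dec 7, 2025.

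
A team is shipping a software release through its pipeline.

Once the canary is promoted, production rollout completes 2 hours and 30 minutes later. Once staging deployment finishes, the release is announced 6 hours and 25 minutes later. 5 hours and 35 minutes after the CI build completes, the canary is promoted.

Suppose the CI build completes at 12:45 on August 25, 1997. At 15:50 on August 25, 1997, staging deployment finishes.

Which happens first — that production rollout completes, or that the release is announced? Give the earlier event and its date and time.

The CI build completes: 12:45 Aug 25, 1997.
The canary is promoted: 12:45 Aug 25, 1997 + 5h35m = 18:20 Aug 25, 1997.
Production rollout completes: 18:20 Aug 25, 1997 + 2h30m = 20:50 Aug 25, 1997.
Staging deployment finishes: 15:50 Aug 25, 1997.
The release is announced: 15:50 Aug 25, 1997 + 6h25m = 22:15 Aug 25, 1997.
Comparing: production rollout completes at 20:50 Aug 25, 1997 vs the release is announced at 22:15 Aug 25, 1997. Earlier: production rollout completes.

Production rollout completes — 20:50 on August 25, 1997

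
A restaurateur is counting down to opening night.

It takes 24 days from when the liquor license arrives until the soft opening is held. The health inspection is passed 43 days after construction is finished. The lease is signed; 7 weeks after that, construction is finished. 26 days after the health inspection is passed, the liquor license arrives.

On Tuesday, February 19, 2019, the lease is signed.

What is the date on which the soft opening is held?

Thursday, July 11, 2019

The lease is signed: Feb 19, 2019.
Construction is finished: Feb 19, 2019 + 7 weeks = Apr 9, 2019.
The health inspection is passed: Apr 9, 2019 + 43 days = May 22, 2019.
The liquor license arrives: May 22, 2019 + 26 days = Jun 17, 2019.
The soft opening is held: Jun 17, 2019 + 24 days = Jul 11, 2019.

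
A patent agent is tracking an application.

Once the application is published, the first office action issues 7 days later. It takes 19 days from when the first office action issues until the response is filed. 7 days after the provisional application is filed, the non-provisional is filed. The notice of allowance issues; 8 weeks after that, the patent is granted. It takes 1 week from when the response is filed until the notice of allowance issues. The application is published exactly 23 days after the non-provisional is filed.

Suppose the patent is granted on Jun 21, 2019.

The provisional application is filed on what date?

The patent is granted: Jun 21, 2019.
The notice of allowance issues: Jun 21, 2019 − 8 weeks = Apr 26, 2019.
The response is filed: Apr 26, 2019 − 1 week = Apr 19, 2019.
The first office action issues: Apr 19, 2019 − 19 days = Mar 31, 2019.
The application is published: Mar 31, 2019 − 7 days = Mar 24, 2019.
The non-provisional is filed: Mar 24, 2019 − 23 days = Mar 1, 2019.
The provisional application is filed: Mar 1, 2019 − 7 days = Feb 22, 2019.

Feb 22, 2019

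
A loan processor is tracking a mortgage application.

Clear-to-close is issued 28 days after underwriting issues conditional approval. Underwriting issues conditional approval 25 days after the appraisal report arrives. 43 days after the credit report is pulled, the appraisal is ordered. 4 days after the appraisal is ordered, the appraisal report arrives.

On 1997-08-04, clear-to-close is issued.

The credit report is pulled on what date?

Clear-to-close is issued: Aug 4, 1997.
Underwriting issues conditional approval: Aug 4, 1997 − 28 days = Jul 7, 1997.
The appraisal report arrives: Jul 7, 1997 − 25 days = Jun 12, 1997.
The appraisal is ordered: Jun 12, 1997 − 4 days = Jun 8, 1997.
The credit report is pulled: Jun 8, 1997 − 43 days = Apr 26, 1997.

1997-04-26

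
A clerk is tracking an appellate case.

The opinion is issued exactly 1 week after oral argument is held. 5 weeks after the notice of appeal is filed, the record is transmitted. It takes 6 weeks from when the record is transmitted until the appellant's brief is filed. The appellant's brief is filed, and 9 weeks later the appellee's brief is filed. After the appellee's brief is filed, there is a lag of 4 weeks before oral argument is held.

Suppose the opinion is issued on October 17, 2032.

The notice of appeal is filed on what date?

The opinion is issued: Oct 17, 2032.
Oral argument is held: Oct 17, 2032 − 1 week = Oct 10, 2032.
The appellee's brief is filed: Oct 10, 2032 − 4 weeks = Sep 12, 2032.
The appellant's brief is filed: Sep 12, 2032 − 9 weeks = Jul 11, 2032.
The record is transmitted: Jul 11, 2032 − 6 weeks = May 30, 2032.
The notice of appeal is filed: May 30, 2032 − 5 weeks = Apr 25, 2032.

April 25, 2032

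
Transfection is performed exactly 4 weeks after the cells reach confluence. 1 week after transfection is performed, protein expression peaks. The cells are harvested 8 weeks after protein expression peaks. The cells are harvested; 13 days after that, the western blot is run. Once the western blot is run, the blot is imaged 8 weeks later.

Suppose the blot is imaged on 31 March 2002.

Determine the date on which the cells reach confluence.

The blot is imaged: Mar 31, 2002.
The western blot is run: Mar 31, 2002 − 8 weeks = Feb 3, 2002.
The cells are harvested: Feb 3, 2002 − 13 days = Jan 21, 2002.
Protein expression peaks: Jan 21, 2002 − 8 weeks = Nov 26, 2001.
Transfection is performed: Nov 26, 2001 − 1 week = Nov 19, 2001.
The cells reach confluence: Nov 19, 2001 − 4 weeks = Oct 22, 2001.

22 October 2001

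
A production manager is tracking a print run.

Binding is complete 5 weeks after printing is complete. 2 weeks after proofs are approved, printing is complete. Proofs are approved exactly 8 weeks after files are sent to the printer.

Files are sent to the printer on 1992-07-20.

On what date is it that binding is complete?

Files are sent to the printer: Jul 20, 1992.
Proofs are approved: Jul 20, 1992 + 8 weeks = Sep 14, 1992.
Printing is complete: Sep 14, 1992 + 2 weeks = Sep 28, 1992.
Binding is complete: Sep 28, 1992 + 5 weeks = Nov 2, 1992.

1992-11-02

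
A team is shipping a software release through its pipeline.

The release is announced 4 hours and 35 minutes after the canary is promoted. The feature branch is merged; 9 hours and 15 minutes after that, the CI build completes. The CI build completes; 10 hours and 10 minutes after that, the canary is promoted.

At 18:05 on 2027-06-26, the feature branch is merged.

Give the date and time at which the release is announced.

18:05 on 2027-06-27

The feature branch is merged: 18:05 Jun 26, 2027.
The CI build completes: 18:05 Jun 26, 2027 + 9h15m = 03:20 Jun 27, 2027.
The canary is promoted: 03:20 Jun 27, 2027 + 10h10m = 13:30 Jun 27, 2027.
The release is announced: 13:30 Jun 27, 2027 + 4h35m = 18:05 Jun 27, 2027.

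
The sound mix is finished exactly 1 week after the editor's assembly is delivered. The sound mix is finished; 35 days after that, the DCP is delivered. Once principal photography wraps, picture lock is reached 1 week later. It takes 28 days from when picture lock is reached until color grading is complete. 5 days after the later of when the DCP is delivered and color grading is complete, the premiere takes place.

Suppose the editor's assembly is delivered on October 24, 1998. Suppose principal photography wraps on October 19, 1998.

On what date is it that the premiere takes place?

December 10, 1998

The editor's assembly is delivered: Oct 24, 1998.
The sound mix is finished: Oct 24, 1998 + 1 week = Oct 31, 1998.
The DCP is delivered: Oct 31, 1998 + 35 days = Dec 5, 1998.
Principal photography wraps: Oct 19, 1998.
Picture lock is reached: Oct 19, 1998 + 1 week = Oct 26, 1998.
Color grading is complete: Oct 26, 1998 + 28 days = Nov 23, 1998.
Both prerequisites met — the DCP is delivered (Dec 5, 1998), color grading is complete (Nov 23, 1998); the later is Dec 5, 1998.
The premiere takes place: Dec 5, 1998 + 5 days = Dec 10, 1998.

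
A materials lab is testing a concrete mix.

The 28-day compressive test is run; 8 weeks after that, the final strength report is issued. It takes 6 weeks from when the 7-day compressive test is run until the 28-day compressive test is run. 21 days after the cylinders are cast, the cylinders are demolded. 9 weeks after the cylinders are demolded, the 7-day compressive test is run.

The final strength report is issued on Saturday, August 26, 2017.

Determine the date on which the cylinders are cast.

Saturday, February 25, 2017

The final strength report is issued: Aug 26, 2017.
The 28-day compressive test is run: Aug 26, 2017 − 8 weeks = Jul 1, 2017.
The 7-day compressive test is run: Jul 1, 2017 − 6 weeks = May 20, 2017.
The cylinders are demolded: May 20, 2017 − 9 weeks = Mar 18, 2017.
The cylinders are cast: Mar 18, 2017 − 21 days = Feb 25, 2017.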